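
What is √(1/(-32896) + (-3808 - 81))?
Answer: I*√65757328130/4112 ≈ 62.362*I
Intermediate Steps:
√(1/(-32896) + (-3808 - 81)) = √(-1/32896 - 3889) = √(-127932545/32896) = I*√65757328130/4112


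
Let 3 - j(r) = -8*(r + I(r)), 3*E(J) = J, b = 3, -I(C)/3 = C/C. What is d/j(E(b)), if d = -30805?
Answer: 30805/13 ≈ 2369.6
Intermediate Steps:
I(C) = -3 (I(C) = -3*C/C = -3*1 = -3)
E(J) = J/3
j(r) = -21 + 8*r (j(r) = 3 - (-8)*(r - 3) = 3 - (-8)*(-3 + r) = 3 - (24 - 8*r) = 3 + (-24 + 8*r) = -21 + 8*r)
d/j(E(b)) = -30805/(-21 + 8*((1/3)*3)) = -30805/(-21 + 8*1) = -30805/(-21 + 8) = -30805/(-13) = -30805*(-1/13) = 30805/13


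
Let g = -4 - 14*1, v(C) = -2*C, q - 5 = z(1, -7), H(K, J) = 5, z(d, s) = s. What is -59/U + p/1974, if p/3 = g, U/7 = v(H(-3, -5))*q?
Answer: -2953/6580 ≈ -0.44878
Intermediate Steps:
q = -2 (q = 5 - 7 = -2)
U = 140 (U = 7*(-2*5*(-2)) = 7*(-10*(-2)) = 7*20 = 140)
g = -18 (g = -4 - 14 = -18)
p = -54 (p = 3*(-18) = -54)
-59/U + p/1974 = -59/140 - 54/1974 = -59*1/140 - 54*1/1974 = -59/140 - 9/329 = -2953/6580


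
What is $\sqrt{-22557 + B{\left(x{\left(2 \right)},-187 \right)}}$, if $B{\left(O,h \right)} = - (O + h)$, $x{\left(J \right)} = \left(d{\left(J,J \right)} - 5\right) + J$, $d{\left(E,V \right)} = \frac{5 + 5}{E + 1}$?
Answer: $\frac{i \sqrt{201333}}{3} \approx 149.57 i$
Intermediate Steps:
$d{\left(E,V \right)} = \frac{10}{1 + E}$
$x{\left(J \right)} = -5 + J + \frac{10}{1 + J}$ ($x{\left(J \right)} = \left(\frac{10}{1 + J} - 5\right) + J = \left(-5 + \frac{10}{1 + J}\right) + J = -5 + J + \frac{10}{1 + J}$)
$B{\left(O,h \right)} = - O - h$
$\sqrt{-22557 + B{\left(x{\left(2 \right)},-187 \right)}} = \sqrt{-22557 - \left(-187 + \frac{10 + \left(1 + 2\right) \left(-5 + 2\right)}{1 + 2}\right)} = \sqrt{-22557 + \left(- \frac{10 + 3 \left(-3\right)}{3} + 187\right)} = \sqrt{-22557 + \left(- \frac{10 - 9}{3} + 187\right)} = \sqrt{-22557 + \left(- \frac{1}{3} + 187\right)} = \sqrt{-22557 + \frac{560}{3}} = \sqrt{- \frac{67111}{3}} = \frac{i \sqrt{201333}}{3}$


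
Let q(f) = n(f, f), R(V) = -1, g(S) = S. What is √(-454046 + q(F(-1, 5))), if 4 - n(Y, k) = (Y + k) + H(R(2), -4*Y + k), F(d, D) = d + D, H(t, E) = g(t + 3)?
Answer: 2*I*√113513 ≈ 673.83*I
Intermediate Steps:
H(t, E) = 3 + t (H(t, E) = t + 3 = 3 + t)
F(d, D) = D + d
n(Y, k) = 2 - Y - k (n(Y, k) = 4 - ((Y + k) + (3 - 1)) = 4 - ((Y + k) + 2) = 4 - (2 + Y + k) = 4 + (-2 - Y - k) = 2 - Y - k)
q(f) = 2 - 2*f (q(f) = 2 - f - f = 2 - 2*f)
√(-454046 + q(F(-1, 5))) = √(-454046 + (2 - 2*(5 - 1))) = √(-454046 + (2 - 2*4)) = √(-454046 + (2 - 8)) = √(-454046 - 6) = √(-454052) = 2*I*√113513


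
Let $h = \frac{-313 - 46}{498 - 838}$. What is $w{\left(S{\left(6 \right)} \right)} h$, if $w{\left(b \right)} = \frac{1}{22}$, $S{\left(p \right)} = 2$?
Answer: $\frac{359}{7480} \approx 0.047995$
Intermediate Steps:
$h = \frac{359}{340}$ ($h = - \frac{359}{-340} = \left(-359\right) \left(- \frac{1}{340}\right) = \frac{359}{340} \approx 1.0559$)
$w{\left(b \right)} = \frac{1}{22}$
$w{\left(S{\left(6 \right)} \right)} h = \frac{1}{22} \cdot \frac{359}{340} = \frac{359}{7480}$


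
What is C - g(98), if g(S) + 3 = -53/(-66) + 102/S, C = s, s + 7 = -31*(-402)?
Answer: 40283209/3234 ≈ 12456.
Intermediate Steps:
s = 12455 (s = -7 - 31*(-402) = -7 + 12462 = 12455)
C = 12455
g(S) = -145/66 + 102/S (g(S) = -3 + (-53/(-66) + 102/S) = -3 + (-53*(-1/66) + 102/S) = -3 + (53/66 + 102/S) = -145/66 + 102/S)
C - g(98) = 12455 - (-145/66 + 102/98) = 12455 - (-145/66 + 102*(1/98)) = 12455 - (-145/66 + 51/49) = 12455 - 1*(-3739/3234) = 12455 + 3739/3234 = 40283209/3234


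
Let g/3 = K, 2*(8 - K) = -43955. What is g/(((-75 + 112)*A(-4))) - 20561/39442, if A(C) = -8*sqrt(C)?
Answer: -20561/39442 + 131913*I/1184 ≈ -0.5213 + 111.41*I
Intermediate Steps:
K = 43971/2 (K = 8 - 1/2*(-43955) = 8 + 43955/2 = 43971/2 ≈ 21986.)
g = 131913/2 (g = 3*(43971/2) = 131913/2 ≈ 65957.)
g/(((-75 + 112)*A(-4))) - 20561/39442 = 131913/(2*(((-75 + 112)*(-16*I)))) - 20561/39442 = 131913/(2*((37*(-16*I)))) - 20561*1/39442 = 131913/(2*((37*(-16*I)))) - 20561/39442 = 131913/(2*((-592*I))) - 20561/39442 = 131913*(I/592)/2 - 20561/39442 = 131913*I/1184 - 20561/39442 = -20561/39442 + 131913*I/1184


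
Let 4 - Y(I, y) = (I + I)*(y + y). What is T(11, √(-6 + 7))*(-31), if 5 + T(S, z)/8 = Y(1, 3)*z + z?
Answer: 2976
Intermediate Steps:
Y(I, y) = 4 - 4*I*y (Y(I, y) = 4 - (I + I)*(y + y) = 4 - 2*I*2*y = 4 - 4*I*y)
T(S, z) = -40 - 56*z (T(S, z) = -40 + 8*((4 - 4*1*3)*z + z) = -40 + 8*((4 - 12)*z + z) = -40 + 8*(-8*z + z) = -40 + 8*(-7*z) = -40 - 56*z)
T(11, √(-6 + 7))*(-31) = (-40 - 56*√(-6 + 7))*(-31) = (-40 - 56*√1)*(-31) = (-40 - 56*1)*(-31) = (-40 - 56)*(-31) = -96*(-31) = 2976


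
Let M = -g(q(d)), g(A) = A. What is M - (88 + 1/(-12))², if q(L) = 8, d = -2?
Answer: -1114177/144 ≈ -7737.3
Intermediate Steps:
M = -8 (M = -1*8 = -8)
M - (88 + 1/(-12))² = -8 - (88 + 1/(-12))² = -8 - (88 - 1/12)² = -8 - (1055/12)² = -8 - 1*1113025/144 = -8 - 1113025/144 = -1114177/144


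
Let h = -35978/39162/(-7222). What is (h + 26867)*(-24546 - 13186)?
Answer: -71678904465977678/70706991 ≈ -1.0137e+9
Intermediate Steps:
h = 17989/141413982 (h = -35978*1/39162*(-1/7222) = -17989/19581*(-1/7222) = 17989/141413982 ≈ 0.00012721)
(h + 26867)*(-24546 - 13186) = (17989/141413982 + 26867)*(-24546 - 13186) = (3799369472383/141413982)*(-37732) = -71678904465977678/70706991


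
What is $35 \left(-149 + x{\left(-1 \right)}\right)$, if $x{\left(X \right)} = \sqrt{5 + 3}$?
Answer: $-5215 + 70 \sqrt{2} \approx -5116.0$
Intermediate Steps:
$x{\left(X \right)} = 2 \sqrt{2}$ ($x{\left(X \right)} = \sqrt{8} = 2 \sqrt{2}$)
$35 \left(-149 + x{\left(-1 \right)}\right) = 35 \left(-149 + 2 \sqrt{2}\right) = -5215 + 70 \sqrt{2}$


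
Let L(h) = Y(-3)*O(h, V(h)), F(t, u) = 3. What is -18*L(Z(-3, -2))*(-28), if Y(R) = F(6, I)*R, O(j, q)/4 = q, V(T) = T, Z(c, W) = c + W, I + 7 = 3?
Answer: 90720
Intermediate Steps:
I = -4 (I = -7 + 3 = -4)
Z(c, W) = W + c
O(j, q) = 4*q
Y(R) = 3*R
L(h) = -36*h (L(h) = (3*(-3))*(4*h) = -36*h)
-18*L(Z(-3, -2))*(-28) = -(-648)*(-2 - 3)*(-28) = -(-648)*(-5)*(-28) = -18*180*(-28) = -3240*(-28) = 90720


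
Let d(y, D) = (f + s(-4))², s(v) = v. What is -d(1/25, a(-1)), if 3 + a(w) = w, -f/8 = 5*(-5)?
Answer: -38416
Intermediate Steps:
f = 200 (f = -40*(-5) = -8*(-25) = 200)
a(w) = -3 + w
d(y, D) = 38416 (d(y, D) = (200 - 4)² = 196² = 38416)
-d(1/25, a(-1)) = -1*38416 = -38416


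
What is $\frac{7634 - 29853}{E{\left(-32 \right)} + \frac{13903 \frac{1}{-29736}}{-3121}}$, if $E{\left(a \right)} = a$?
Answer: $\frac{2062057758264}{2969779889} \approx 694.35$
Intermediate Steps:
$\frac{7634 - 29853}{E{\left(-32 \right)} + \frac{13903 \frac{1}{-29736}}{-3121}} = \frac{7634 - 29853}{-32 + \frac{13903 \frac{1}{-29736}}{-3121}} = \frac{7634 - 29853}{-32 + 13903 \left(- \frac{1}{29736}\right) \left(- \frac{1}{3121}\right)} = - \frac{22219}{-32 - - \frac{13903}{92806056}} = - \frac{22219}{-32 + \frac{13903}{92806056}} = - \frac{22219}{- \frac{2969779889}{92806056}} = \left(-22219\right) \left(- \frac{92806056}{2969779889}\right) = \frac{2062057758264}{2969779889}$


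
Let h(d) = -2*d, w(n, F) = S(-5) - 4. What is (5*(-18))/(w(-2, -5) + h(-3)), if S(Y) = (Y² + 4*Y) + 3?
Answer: -9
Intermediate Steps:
S(Y) = 3 + Y² + 4*Y
w(n, F) = 4 (w(n, F) = (3 + (-5)² + 4*(-5)) - 4 = (3 + 25 - 20) - 4 = 8 - 4 = 4)
(5*(-18))/(w(-2, -5) + h(-3)) = (5*(-18))/(4 - 2*(-3)) = -90/(4 + 6) = -90/10 = -90*⅒ = -9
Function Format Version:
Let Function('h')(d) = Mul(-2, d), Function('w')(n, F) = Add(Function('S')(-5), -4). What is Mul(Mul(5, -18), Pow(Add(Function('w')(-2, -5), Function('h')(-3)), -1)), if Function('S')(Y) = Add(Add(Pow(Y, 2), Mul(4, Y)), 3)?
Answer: -9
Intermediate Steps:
Function('S')(Y) = Add(3, Pow(Y, 2), Mul(4, Y))
Function('w')(n, F) = 4 (Function('w')(n, F) = Add(Add(3, Pow(-5, 2), Mul(4, -5)), -4) = Add(Add(3, 25, -20), -4) = Add(8, -4) = 4)
Mul(Mul(5, -18), Pow(Add(Function('w')(-2, -5), Function('h')(-3)), -1)) = Mul(Mul(5, -18), Pow(Add(4, Mul(-2, -3)), -1)) = Mul(-90, Pow(Add(4, 6), -1)) = Mul(-90, Pow(10, -1)) = Mul(-90, Rational(1, 10)) = -9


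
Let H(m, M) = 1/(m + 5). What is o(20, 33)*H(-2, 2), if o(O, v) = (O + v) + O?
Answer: 73/3 ≈ 24.333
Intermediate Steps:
o(O, v) = v + 2*O
H(m, M) = 1/(5 + m)
o(20, 33)*H(-2, 2) = (33 + 2*20)/(5 - 2) = (33 + 40)/3 = 73*(⅓) = 73/3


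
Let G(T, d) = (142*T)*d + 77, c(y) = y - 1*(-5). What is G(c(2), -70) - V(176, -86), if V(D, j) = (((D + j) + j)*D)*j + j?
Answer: -8873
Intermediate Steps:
c(y) = 5 + y (c(y) = y + 5 = 5 + y)
V(D, j) = j + D*j*(D + 2*j) (V(D, j) = ((D + 2*j)*D)*j + j = (D*(D + 2*j))*j + j = D*j*(D + 2*j) + j = j + D*j*(D + 2*j))
G(T, d) = 77 + 142*T*d (G(T, d) = 142*T*d + 77 = 77 + 142*T*d)
G(c(2), -70) - V(176, -86) = (77 + 142*(5 + 2)*(-70)) - (-86)*(1 + 176**2 + 2*176*(-86)) = (77 + 142*7*(-70)) - (-86)*(1 + 30976 - 30272) = (77 - 69580) - (-86)*705 = -69503 - 1*(-60630) = -69503 + 60630 = -8873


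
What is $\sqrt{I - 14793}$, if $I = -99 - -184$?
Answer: $2 i \sqrt{3677} \approx 121.28 i$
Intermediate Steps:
$I = 85$ ($I = -99 + 184 = 85$)
$\sqrt{I - 14793} = \sqrt{85 - 14793} = \sqrt{-14708} = 2 i \sqrt{3677}$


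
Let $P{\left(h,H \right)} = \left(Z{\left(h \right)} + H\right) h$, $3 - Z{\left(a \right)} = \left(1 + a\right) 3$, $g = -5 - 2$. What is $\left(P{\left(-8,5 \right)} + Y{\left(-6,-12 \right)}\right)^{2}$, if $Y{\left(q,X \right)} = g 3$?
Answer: $64009$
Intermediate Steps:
$g = -7$ ($g = -5 - 2 = -7$)
$Z{\left(a \right)} = - 3 a$ ($Z{\left(a \right)} = 3 - \left(1 + a\right) 3 = 3 - \left(3 + 3 a\right) = - 3 a$)
$P{\left(h,H \right)} = h \left(H - 3 h\right)$ ($P{\left(h,H \right)} = \left(- 3 h + H\right) h = \left(H - 3 h\right) h = h \left(H - 3 h\right)$)
$Y{\left(q,X \right)} = -21$ ($Y{\left(q,X \right)} = \left(-7\right) 3 = -21$)
$\left(P{\left(-8,5 \right)} + Y{\left(-6,-12 \right)}\right)^{2} = \left(- 8 \left(5 - -24\right) - 21\right)^{2} = \left(- 8 \left(5 + 24\right) - 21\right)^{2} = \left(\left(-8\right) 29 - 21\right)^{2} = \left(-232 - 21\right)^{2} = \left(-253\right)^{2} = 64009$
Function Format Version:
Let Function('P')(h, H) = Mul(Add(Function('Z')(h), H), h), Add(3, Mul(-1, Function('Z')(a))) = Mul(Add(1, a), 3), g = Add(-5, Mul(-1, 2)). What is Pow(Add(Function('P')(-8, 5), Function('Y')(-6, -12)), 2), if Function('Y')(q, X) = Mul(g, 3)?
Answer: 64009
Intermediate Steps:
g = -7 (g = Add(-5, -2) = -7)
Function('Z')(a) = Mul(-3, a) (Function('Z')(a) = Add(3, Mul(-1, Mul(Add(1, a), 3))) = Add(3, Mul(-1, Add(3, Mul(3, a)))) = Add(3, Add(-3, Mul(-3, a))) = Mul(-3, a))
Function('P')(h, H) = Mul(h, Add(H, Mul(-3, h))) (Function('P')(h, H) = Mul(Add(Mul(-3, h), H), h) = Mul(Add(H, Mul(-3, h)), h) = Mul(h, Add(H, Mul(-3, h))))
Function('Y')(q, X) = -21 (Function('Y')(q, X) = Mul(-7, 3) = -21)
Pow(Add(Function('P')(-8, 5), Function('Y')(-6, -12)), 2) = Pow(Add(Mul(-8, Add(5, Mul(-3, -8))), -21), 2) = Pow(Add(Mul(-8, Add(5, 24)), -21), 2) = Pow(Add(Mul(-8, 29), -21), 2) = Pow(Add(-232, -21), 2) = Pow(-253, 2) = 64009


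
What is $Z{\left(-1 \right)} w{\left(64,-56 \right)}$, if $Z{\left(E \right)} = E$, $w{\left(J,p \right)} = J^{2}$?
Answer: $-4096$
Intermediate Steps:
$Z{\left(-1 \right)} w{\left(64,-56 \right)} = - 64^{2} = \left(-1\right) 4096 = -4096$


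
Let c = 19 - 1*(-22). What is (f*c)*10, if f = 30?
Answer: 12300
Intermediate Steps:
c = 41 (c = 19 + 22 = 41)
(f*c)*10 = (30*41)*10 = 1230*10 = 12300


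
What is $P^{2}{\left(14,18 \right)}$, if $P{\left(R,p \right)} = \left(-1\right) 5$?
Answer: $25$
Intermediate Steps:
$P{\left(R,p \right)} = -5$
$P^{2}{\left(14,18 \right)} = \left(-5\right)^{2} = 25$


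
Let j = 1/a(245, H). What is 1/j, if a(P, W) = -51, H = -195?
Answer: -51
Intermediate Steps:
j = -1/51 (j = 1/(-51) = -1/51 ≈ -0.019608)
1/j = 1/(-1/51) = -51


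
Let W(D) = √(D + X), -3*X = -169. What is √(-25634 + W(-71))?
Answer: √(-230706 + 6*I*√33)/3 ≈ 0.01196 + 160.11*I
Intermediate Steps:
X = 169/3 (X = -⅓*(-169) = 169/3 ≈ 56.333)
W(D) = √(169/3 + D) (W(D) = √(D + 169/3) = √(169/3 + D))
√(-25634 + W(-71)) = √(-25634 + √(507 + 9*(-71))/3) = √(-25634 + √(507 - 639)/3) = √(-25634 + √(-132)/3) = √(-25634 + (2*I*√33)/3) = √(-25634 + 2*I*√33/3)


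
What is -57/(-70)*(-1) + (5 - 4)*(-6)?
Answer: -477/70 ≈ -6.8143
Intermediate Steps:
-57/(-70)*(-1) + (5 - 4)*(-6) = -57*(-1/70)*(-1) + 1*(-6) = (57/70)*(-1) - 6 = -57/70 - 6 = -477/70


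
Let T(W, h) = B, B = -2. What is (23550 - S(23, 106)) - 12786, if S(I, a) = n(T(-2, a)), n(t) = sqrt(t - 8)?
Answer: 10764 - I*sqrt(10) ≈ 10764.0 - 3.1623*I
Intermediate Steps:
T(W, h) = -2
n(t) = sqrt(-8 + t)
S(I, a) = I*sqrt(10) (S(I, a) = sqrt(-8 - 2) = sqrt(-10) = I*sqrt(10))
(23550 - S(23, 106)) - 12786 = (23550 - I*sqrt(10)) - 12786 = 10764 - I*sqrt(10)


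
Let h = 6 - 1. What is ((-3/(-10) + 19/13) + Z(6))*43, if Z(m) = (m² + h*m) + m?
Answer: 412327/130 ≈ 3171.7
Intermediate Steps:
h = 5
Z(m) = m² + 6*m (Z(m) = (m² + 5*m) + m = m² + 6*m)
((-3/(-10) + 19/13) + Z(6))*43 = ((-3/(-10) + 19/13) + 6*(6 + 6))*43 = ((-3*(-⅒) + 19*(1/13)) + 6*12)*43 = ((3/10 + 19/13) + 72)*43 = (229/130 + 72)*43 = (9589/130)*43 = 412327/130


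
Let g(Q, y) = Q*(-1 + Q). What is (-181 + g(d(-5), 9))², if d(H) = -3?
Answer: 28561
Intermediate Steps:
(-181 + g(d(-5), 9))² = (-181 - 3*(-1 - 3))² = (-181 - 3*(-4))² = (-181 + 12)² = (-169)² = 28561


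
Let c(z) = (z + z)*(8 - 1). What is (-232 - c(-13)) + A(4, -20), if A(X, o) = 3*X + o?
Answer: -58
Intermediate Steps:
c(z) = 14*z (c(z) = (2*z)*7 = 14*z)
A(X, o) = o + 3*X
(-232 - c(-13)) + A(4, -20) = (-232 - 14*(-13)) + (-20 + 3*4) = (-232 - 1*(-182)) + (-20 + 12) = (-232 + 182) - 8 = -50 - 8 = -58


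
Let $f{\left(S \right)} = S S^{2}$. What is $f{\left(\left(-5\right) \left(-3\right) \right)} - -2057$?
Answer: $5432$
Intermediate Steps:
$f{\left(S \right)} = S^{3}$
$f{\left(\left(-5\right) \left(-3\right) \right)} - -2057 = \left(\left(-5\right) \left(-3\right)\right)^{3} - -2057 = 15^{3} + 2057 = 3375 + 2057 = 5432$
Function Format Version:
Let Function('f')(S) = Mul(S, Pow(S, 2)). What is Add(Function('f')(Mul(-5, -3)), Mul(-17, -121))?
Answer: 5432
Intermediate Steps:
Function('f')(S) = Pow(S, 3)
Add(Function('f')(Mul(-5, -3)), Mul(-17, -121)) = Add(Pow(Mul(-5, -3), 3), Mul(-17, -121)) = Add(Pow(15, 3), 2057) = Add(3375, 2057) = 5432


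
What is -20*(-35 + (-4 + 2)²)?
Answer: 620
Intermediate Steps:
-20*(-35 + (-4 + 2)²) = -20*(-35 + (-2)²) = -20*(-35 + 4) = -20*(-31) = 620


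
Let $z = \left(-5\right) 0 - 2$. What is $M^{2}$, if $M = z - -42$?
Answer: $1600$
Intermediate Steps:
$z = -2$ ($z = 0 - 2 = -2$)
$M = 40$ ($M = -2 - -42 = -2 + 42 = 40$)
$M^{2} = 40^{2} = 1600$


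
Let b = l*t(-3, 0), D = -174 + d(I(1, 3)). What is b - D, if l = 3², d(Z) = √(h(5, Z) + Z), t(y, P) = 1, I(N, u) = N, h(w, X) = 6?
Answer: 183 - √7 ≈ 180.35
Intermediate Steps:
d(Z) = √(6 + Z)
l = 9
D = -174 + √7 (D = -174 + √(6 + 1) = -174 + √7 ≈ -171.35)
b = 9 (b = 9*1 = 9)
b - D = 9 - (-174 + √7) = 9 + (174 - √7) = 183 - √7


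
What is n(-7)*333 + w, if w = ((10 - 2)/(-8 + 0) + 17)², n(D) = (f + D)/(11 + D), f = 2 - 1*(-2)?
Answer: 25/4 ≈ 6.2500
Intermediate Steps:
f = 4 (f = 2 + 2 = 4)
n(D) = (4 + D)/(11 + D)
w = 256 (w = (8/(-8) + 17)² = (8*(-⅛) + 17)² = (-1 + 17)² = 16² = 256)
n(-7)*333 + w = ((4 - 7)/(11 - 7))*333 + 256 = (-3/4)*333 + 256 = ((¼)*(-3))*333 + 256 = -¾*333 + 256 = -999/4 + 256 = 25/4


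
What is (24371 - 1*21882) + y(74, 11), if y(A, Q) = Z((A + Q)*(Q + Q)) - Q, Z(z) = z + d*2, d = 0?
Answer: 4348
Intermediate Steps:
Z(z) = z (Z(z) = z + 0*2 = z + 0 = z)
y(A, Q) = -Q + 2*Q*(A + Q) (y(A, Q) = (A + Q)*(Q + Q) - Q = (A + Q)*(2*Q) - Q = 2*Q*(A + Q) - Q = -Q + 2*Q*(A + Q))
(24371 - 1*21882) + y(74, 11) = (24371 - 1*21882) + 11*(-1 + 2*74 + 2*11) = (24371 - 21882) + 11*(-1 + 148 + 22) = 2489 + 11*169 = 2489 + 1859 = 4348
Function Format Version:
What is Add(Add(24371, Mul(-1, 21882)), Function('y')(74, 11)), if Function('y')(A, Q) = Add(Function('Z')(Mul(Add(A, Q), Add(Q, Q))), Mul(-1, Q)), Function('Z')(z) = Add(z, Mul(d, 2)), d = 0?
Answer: 4348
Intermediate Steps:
Function('Z')(z) = z (Function('Z')(z) = Add(z, Mul(0, 2)) = Add(z, 0) = z)
Function('y')(A, Q) = Add(Mul(-1, Q), Mul(2, Q, Add(A, Q))) (Function('y')(A, Q) = Add(Mul(Add(A, Q), Add(Q, Q)), Mul(-1, Q)) = Add(Mul(Add(A, Q), Mul(2, Q)), Mul(-1, Q)) = Add(Mul(2, Q, Add(A, Q)), Mul(-1, Q)) = Add(Mul(-1, Q), Mul(2, Q, Add(A, Q))))
Add(Add(24371, Mul(-1, 21882)), Function('y')(74, 11)) = Add(Add(24371, Mul(-1, 21882)), Mul(11, Add(-1, Mul(2, 74), Mul(2, 11)))) = Add(Add(24371, -21882), Mul(11, Add(-1, 148, 22))) = Add(2489, Mul(11, 169)) = Add(2489, 1859) = 4348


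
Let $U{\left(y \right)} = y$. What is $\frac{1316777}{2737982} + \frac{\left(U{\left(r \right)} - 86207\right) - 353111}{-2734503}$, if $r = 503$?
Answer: $\frac{4802198228161}{7487019992946} \approx 0.6414$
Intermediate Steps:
$\frac{1316777}{2737982} + \frac{\left(U{\left(r \right)} - 86207\right) - 353111}{-2734503} = \frac{1316777}{2737982} + \frac{\left(503 - 86207\right) - 353111}{-2734503} = 1316777 \cdot \frac{1}{2737982} + \left(-85704 - 353111\right) \left(- \frac{1}{2734503}\right) = \frac{1316777}{2737982} - - \frac{438815}{2734503} = \frac{1316777}{2737982} + \frac{438815}{2734503} = \frac{4802198228161}{7487019992946}$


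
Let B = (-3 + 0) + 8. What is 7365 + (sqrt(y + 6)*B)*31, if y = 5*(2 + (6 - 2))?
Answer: 8295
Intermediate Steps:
y = 30 (y = 5*(2 + 4) = 5*6 = 30)
B = 5 (B = -3 + 8 = 5)
7365 + (sqrt(y + 6)*B)*31 = 7365 + (sqrt(30 + 6)*5)*31 = 7365 + (sqrt(36)*5)*31 = 7365 + (6*5)*31 = 7365 + 30*31 = 7365 + 930 = 8295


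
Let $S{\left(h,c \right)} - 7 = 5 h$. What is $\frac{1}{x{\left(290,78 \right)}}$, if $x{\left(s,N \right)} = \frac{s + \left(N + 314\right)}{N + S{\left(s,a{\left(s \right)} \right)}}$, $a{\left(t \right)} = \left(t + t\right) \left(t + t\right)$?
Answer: $\frac{1535}{682} \approx 2.2507$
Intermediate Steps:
$a{\left(t \right)} = 4 t^{2}$ ($a{\left(t \right)} = 2 t 2 t = 4 t^{2}$)
$S{\left(h,c \right)} = 7 + 5 h$
$x{\left(s,N \right)} = \frac{314 + N + s}{7 + N + 5 s}$ ($x{\left(s,N \right)} = \frac{s + \left(N + 314\right)}{N + \left(7 + 5 s\right)} = \frac{s + \left(314 + N\right)}{7 + N + 5 s} = \frac{314 + N + s}{7 + N + 5 s}$)
$\frac{1}{x{\left(290,78 \right)}} = \frac{1}{\frac{1}{7 + 78 + 5 \cdot 290} \left(314 + 78 + 290\right)} = \frac{1}{\frac{1}{7 + 78 + 1450} \cdot 682} = \frac{1}{\frac{1}{1535} \cdot 682} = \frac{1}{\frac{682}{1535}} = \frac{1535}{682}$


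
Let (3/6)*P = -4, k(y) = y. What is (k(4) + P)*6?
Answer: -24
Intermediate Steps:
P = -8 (P = 2*(-4) = -8)
(k(4) + P)*6 = (4 - 8)*6 = -4*6 = -24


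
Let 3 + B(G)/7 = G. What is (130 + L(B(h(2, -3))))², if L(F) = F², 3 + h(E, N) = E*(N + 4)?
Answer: 835396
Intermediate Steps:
h(E, N) = -3 + E*(4 + N) (h(E, N) = -3 + E*(N + 4) = -3 + E*(4 + N))
B(G) = -21 + 7*G
(130 + L(B(h(2, -3))))² = (130 + (-21 + 7*(-3 + 4*2 + 2*(-3)))²)² = (130 + (-21 + 7*(-3 + 8 - 6))²)² = (130 + (-21 + 7*(-1))²)² = (130 + (-21 - 7)²)² = (130 + (-28)²)² = (130 + 784)² = 914² = 835396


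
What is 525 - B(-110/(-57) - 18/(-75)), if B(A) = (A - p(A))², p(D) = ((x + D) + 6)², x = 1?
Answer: -25504320120093196/4123437890625 ≈ -6185.2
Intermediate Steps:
p(D) = (7 + D)² (p(D) = ((1 + D) + 6)² = (7 + D)²)
B(A) = (A - (7 + A)²)²
525 - B(-110/(-57) - 18/(-75)) = 525 - ((-110/(-57) - 18/(-75)) - (7 + (-110/(-57) - 18/(-75)))²)² = 525 - ((-110*(-1/57) - 18*(-1/75)) - (7 + (-110*(-1/57) - 18*(-1/75)))²)² = 525 - ((110/57 + 6/25) - (7 + (110/57 + 6/25))²)² = 525 - (3092/1425 - (7 + 3092/1425)²)² = 525 - (3092/1425 - (13067/1425)²)² = 525 - (3092/1425 - 1*170746489/2030625)² = 525 - (3092/1425 - 170746489/2030625)² = 525 - (-166340389/2030625)² = 525 - 1*27669125012671321/4123437890625 = 525 - 27669125012671321/4123437890625 = -25504320120093196/4123437890625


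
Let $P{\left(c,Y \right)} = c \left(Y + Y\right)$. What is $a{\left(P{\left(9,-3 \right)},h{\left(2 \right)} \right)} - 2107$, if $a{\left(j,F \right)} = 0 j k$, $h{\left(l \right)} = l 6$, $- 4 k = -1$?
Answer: $-2107$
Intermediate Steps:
$k = \frac{1}{4}$ ($k = \left(- \frac{1}{4}\right) \left(-1\right) = \frac{1}{4} \approx 0.25$)
$P{\left(c,Y \right)} = 2 Y c$ ($P{\left(c,Y \right)} = c 2 Y = 2 Y c$)
$h{\left(l \right)} = 6 l$
$a{\left(j,F \right)} = 0$ ($a{\left(j,F \right)} = 0 j \frac{1}{4} = 0 \cdot \frac{1}{4} = 0$)
$a{\left(P{\left(9,-3 \right)},h{\left(2 \right)} \right)} - 2107 = 0 - 2107 = -2107$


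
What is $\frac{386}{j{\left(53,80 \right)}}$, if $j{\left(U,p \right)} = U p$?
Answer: $\frac{193}{2120} \approx 0.091038$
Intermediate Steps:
$\frac{386}{j{\left(53,80 \right)}} = \frac{386}{53 \cdot 80} = \frac{386}{4240} = 386 \cdot \frac{1}{4240} = \frac{193}{2120}$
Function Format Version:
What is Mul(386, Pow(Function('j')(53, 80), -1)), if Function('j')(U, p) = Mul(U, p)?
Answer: Rational(193, 2120) ≈ 0.091038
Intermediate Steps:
Mul(386, Pow(Function('j')(53, 80), -1)) = Mul(386, Pow(Mul(53, 80), -1)) = Mul(386, Pow(4240, -1)) = Mul(386, Rational(1, 4240)) = Rational(193, 2120)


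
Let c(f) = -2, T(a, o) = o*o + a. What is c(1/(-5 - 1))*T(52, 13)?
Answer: -442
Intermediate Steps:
T(a, o) = a + o² (T(a, o) = o² + a = a + o²)
c(1/(-5 - 1))*T(52, 13) = -2*(52 + 13²) = -2*(52 + 169) = -2*221 = -442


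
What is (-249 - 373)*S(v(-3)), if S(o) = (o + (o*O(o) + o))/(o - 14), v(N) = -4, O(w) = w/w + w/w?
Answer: -4976/9 ≈ -552.89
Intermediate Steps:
O(w) = 2 (O(w) = 1 + 1 = 2)
S(o) = 4*o/(-14 + o) (S(o) = (o + (o*2 + o))/(o - 14) = (o + (2*o + o))/(-14 + o) = (o + 3*o)/(-14 + o) = (4*o)/(-14 + o) = 4*o/(-14 + o))
(-249 - 373)*S(v(-3)) = (-249 - 373)*(4*(-4)/(-14 - 4)) = -2488*(-4)/(-18) = -2488*(-4)*(-1)/18 = -622*8/9 = -4976/9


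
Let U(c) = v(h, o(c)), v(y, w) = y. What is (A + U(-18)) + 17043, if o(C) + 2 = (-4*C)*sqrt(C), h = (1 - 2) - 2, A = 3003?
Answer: 20043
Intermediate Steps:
h = -3 (h = -1 - 2 = -3)
o(C) = -2 - 4*C**(3/2) (o(C) = -2 + (-4*C)*sqrt(C) = -2 - 4*C**(3/2))
U(c) = -3
(A + U(-18)) + 17043 = (3003 - 3) + 17043 = 3000 + 17043 = 20043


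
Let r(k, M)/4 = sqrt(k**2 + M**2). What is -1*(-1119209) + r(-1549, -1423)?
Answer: 1119209 + 4*sqrt(4424330) ≈ 1.1276e+6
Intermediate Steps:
r(k, M) = 4*sqrt(M**2 + k**2) (r(k, M) = 4*sqrt(k**2 + M**2) = 4*sqrt(M**2 + k**2))
-1*(-1119209) + r(-1549, -1423) = -1*(-1119209) + 4*sqrt((-1423)**2 + (-1549)**2) = 1119209 + 4*sqrt(2024929 + 2399401) = 1119209 + 4*sqrt(4424330)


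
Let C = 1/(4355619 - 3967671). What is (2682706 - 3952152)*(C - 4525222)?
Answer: 1114288485950550965/193974 ≈ 5.7445e+12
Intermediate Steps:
C = 1/387948 ≈ 2.5777e-6
(2682706 - 3952152)*(C - 4525222) = (2682706 - 3952152)*(1/387948 - 4525222) = -1269446*(-1755550824455/387948) = 1114288485950550965/193974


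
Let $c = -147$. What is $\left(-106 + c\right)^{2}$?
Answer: $64009$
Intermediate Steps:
$\left(-106 + c\right)^{2} = \left(-106 - 147\right)^{2} = \left(-253\right)^{2} = 64009$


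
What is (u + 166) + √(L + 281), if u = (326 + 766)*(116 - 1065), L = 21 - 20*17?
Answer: -1036142 + I*√38 ≈ -1.0361e+6 + 6.1644*I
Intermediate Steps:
L = -319 (L = 21 - 340 = -319)
u = -1036308 (u = 1092*(-949) = -1036308)
(u + 166) + √(L + 281) = (-1036308 + 166) + √(-319 + 281) = -1036142 + √(-38) = -1036142 + I*√38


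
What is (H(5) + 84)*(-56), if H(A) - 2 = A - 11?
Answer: -4480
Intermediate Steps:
H(A) = -9 + A (H(A) = 2 + (A - 11) = 2 + (-11 + A) = -9 + A)
(H(5) + 84)*(-56) = ((-9 + 5) + 84)*(-56) = (-4 + 84)*(-56) = 80*(-56) = -4480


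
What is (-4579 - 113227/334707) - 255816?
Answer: -87156142492/334707 ≈ -2.6040e+5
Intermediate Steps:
(-4579 - 113227/334707) - 255816 = -1532736580/334707 - 255816 = -87156142492/334707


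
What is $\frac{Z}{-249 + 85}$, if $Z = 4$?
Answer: $- \frac{1}{41} \approx -0.02439$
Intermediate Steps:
$\frac{Z}{-249 + 85} = \frac{4}{-249 + 85} = \frac{4}{-164} = 4 \left(- \frac{1}{164}\right) = - \frac{1}{41}$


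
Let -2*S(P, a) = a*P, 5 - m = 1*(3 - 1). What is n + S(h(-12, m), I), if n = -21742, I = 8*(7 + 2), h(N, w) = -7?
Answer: -21490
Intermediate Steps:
m = 3 (m = 5 - (3 - 1) = 5 - 2 = 3)
I = 72 (I = 8*9 = 72)
S(P, a) = -P*a/2 (S(P, a) = -a*P/2 = -P*a/2)
n + S(h(-12, m), I) = -21742 - 1/2*(-7)*72 = -21742 + 252 = -21490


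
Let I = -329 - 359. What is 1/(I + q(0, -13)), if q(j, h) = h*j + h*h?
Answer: -1/519 ≈ -0.0019268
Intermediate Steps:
q(j, h) = h² + h*j (q(j, h) = h*j + h² = h² + h*j)
I = -688
1/(I + q(0, -13)) = 1/(-688 - 13*(-13 + 0)) = 1/(-688 - 13*(-13)) = 1/(-688 + 169) = 1/(-519) = -1/519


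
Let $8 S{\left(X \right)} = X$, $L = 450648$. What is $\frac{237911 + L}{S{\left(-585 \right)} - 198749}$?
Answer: $- \frac{5508472}{1590577} \approx -3.4632$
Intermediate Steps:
$S{\left(X \right)} = \frac{X}{8}$
$\frac{237911 + L}{S{\left(-585 \right)} - 198749} = \frac{237911 + 450648}{\frac{1}{8} \left(-585\right) - 198749} = \frac{688559}{- \frac{585}{8} - 198749} = \frac{688559}{- \frac{1590577}{8}} = 688559 \left(- \frac{8}{1590577}\right) = - \frac{5508472}{1590577}$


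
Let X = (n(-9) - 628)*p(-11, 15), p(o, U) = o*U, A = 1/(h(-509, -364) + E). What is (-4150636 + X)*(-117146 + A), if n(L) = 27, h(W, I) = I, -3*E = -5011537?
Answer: 2378025448097191457/5010445 ≈ 4.7461e+11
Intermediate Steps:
E = 5011537/3 (E = -1/3*(-5011537) = 5011537/3 ≈ 1.6705e+6)
A = 3/5010445 (A = 1/(-364 + 5011537/3) = 1/(5010445/3) = 3/5010445 ≈ 5.9875e-7)
p(o, U) = U*o
X = 99165 (X = (27 - 628)*(15*(-11)) = -601*(-165) = 99165)
(-4150636 + X)*(-117146 + A) = (-4150636 + 99165)*(-117146 + 3/5010445) = -4051471*(-586953589967/5010445) = 2378025448097191457/5010445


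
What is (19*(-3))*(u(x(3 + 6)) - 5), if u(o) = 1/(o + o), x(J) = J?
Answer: 1691/6 ≈ 281.83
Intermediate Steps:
u(o) = 1/(2*o)
(19*(-3))*(u(x(3 + 6)) - 5) = (19*(-3))*(1/(2*(3 + 6)) - 5) = -57*((½)/9 - 5) = -57*((½)*(⅑) - 5) = -57*(1/18 - 5) = -57*(-89/18) = 1691/6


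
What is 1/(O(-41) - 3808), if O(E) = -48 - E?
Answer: -1/3815 ≈ -0.00026212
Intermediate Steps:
1/(O(-41) - 3808) = 1/((-48 - 1*(-41)) - 3808) = 1/((-48 + 41) - 3808) = 1/(-7 - 3808) = 1/(-3815) = -1/3815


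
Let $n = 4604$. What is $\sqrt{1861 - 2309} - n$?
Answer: $-4604 + 8 i \sqrt{7} \approx -4604.0 + 21.166 i$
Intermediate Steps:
$\sqrt{1861 - 2309} - n = \sqrt{1861 - 2309} - 4604 = \sqrt{-448} - 4604 = 8 i \sqrt{7} - 4604 = -4604 + 8 i \sqrt{7}$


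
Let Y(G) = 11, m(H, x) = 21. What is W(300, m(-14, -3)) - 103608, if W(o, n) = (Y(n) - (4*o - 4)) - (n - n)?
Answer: -104793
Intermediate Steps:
W(o, n) = 15 - 4*o (W(o, n) = (11 - (4*o - 4)) - (n - n) = (11 - (-4 + 4*o)) - 1*0 = (11 + (4 - 4*o)) + 0 = (15 - 4*o) + 0 = 15 - 4*o)
W(300, m(-14, -3)) - 103608 = (15 - 4*300) - 103608 = (15 - 1200) - 103608 = -1185 - 103608 = -104793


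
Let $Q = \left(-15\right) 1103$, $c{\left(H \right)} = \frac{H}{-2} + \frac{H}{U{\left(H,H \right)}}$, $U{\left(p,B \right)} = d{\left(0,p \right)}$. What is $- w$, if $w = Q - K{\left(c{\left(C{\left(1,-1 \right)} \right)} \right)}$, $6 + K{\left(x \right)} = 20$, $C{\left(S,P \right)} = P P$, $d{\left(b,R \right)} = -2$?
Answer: $16559$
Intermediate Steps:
$C{\left(S,P \right)} = P^{2}$
$U{\left(p,B \right)} = -2$
$c{\left(H \right)} = - H$ ($c{\left(H \right)} = \frac{H}{-2} + \frac{H}{-2} = H \left(- \frac{1}{2}\right) + H \left(- \frac{1}{2}\right) = - \frac{H}{2} - \frac{H}{2} = - H$)
$K{\left(x \right)} = 14$ ($K{\left(x \right)} = -6 + 20 = 14$)
$Q = -16545$
$w = -16559$ ($w = -16545 - 14 = -16559$)
$- w = \left(-1\right) \left(-16559\right) = 16559$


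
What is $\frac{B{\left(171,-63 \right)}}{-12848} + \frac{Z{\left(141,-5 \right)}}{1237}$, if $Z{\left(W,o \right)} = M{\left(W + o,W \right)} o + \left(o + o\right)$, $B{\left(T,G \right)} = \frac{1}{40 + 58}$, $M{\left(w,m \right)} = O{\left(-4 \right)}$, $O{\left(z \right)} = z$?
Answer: $\frac{12589803}{1557511648} \approx 0.0080833$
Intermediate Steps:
$M{\left(w,m \right)} = -4$
$B{\left(T,G \right)} = \frac{1}{98}$
$Z{\left(W,o \right)} = - 2 o$ ($Z{\left(W,o \right)} = - 4 o + \left(o + o\right) = - 4 o + 2 o = - 2 o$)
$\frac{B{\left(171,-63 \right)}}{-12848} + \frac{Z{\left(141,-5 \right)}}{1237} = \frac{1}{98 \left(-12848\right)} + \frac{\left(-2\right) \left(-5\right)}{1237} = \frac{1}{98} \left(- \frac{1}{12848}\right) + 10 \cdot \frac{1}{1237} = - \frac{1}{1259104} + \frac{10}{1237} = \frac{12589803}{1557511648}$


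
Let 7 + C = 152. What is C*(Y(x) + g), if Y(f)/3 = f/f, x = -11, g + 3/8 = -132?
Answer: -150075/8 ≈ -18759.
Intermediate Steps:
g = -1059/8 (g = -3/8 - 132 = -1059/8 ≈ -132.38)
Y(f) = 3 (Y(f) = 3*(f/f) = 3*1 = 3)
C = 145 (C = -7 + 152 = 145)
C*(Y(x) + g) = 145*(3 - 1059/8) = 145*(-1035/8) = -150075/8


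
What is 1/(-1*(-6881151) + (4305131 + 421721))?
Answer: 1/11608003 ≈ 8.6147e-8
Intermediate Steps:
1/(-1*(-6881151) + (4305131 + 421721)) = 1/(6881151 + 4726852) = 1/11608003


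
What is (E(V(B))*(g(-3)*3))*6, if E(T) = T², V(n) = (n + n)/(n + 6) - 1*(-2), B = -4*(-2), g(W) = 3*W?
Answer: -78408/49 ≈ -1600.2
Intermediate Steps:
B = 8
V(n) = 2 + 2*n/(6 + n) (V(n) = (2*n)/(6 + n) + 2 = 2*n/(6 + n) + 2 = 2 + 2*n/(6 + n))
(E(V(B))*(g(-3)*3))*6 = ((4*(3 + 8)/(6 + 8))²*((3*(-3))*3))*6 = ((4*11/14)²*(-9*3))*6 = ((4*(1/14)*11)²*(-27))*6 = ((22/7)²*(-27))*6 = ((484/49)*(-27))*6 = -13068/49*6 = -78408/49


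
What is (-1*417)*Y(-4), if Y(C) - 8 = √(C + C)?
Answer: -3336 - 834*I*√2 ≈ -3336.0 - 1179.5*I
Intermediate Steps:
Y(C) = 8 + √2*√C (Y(C) = 8 + √(C + C) = 8 + √(2*C) = 8 + √2*√C)
(-1*417)*Y(-4) = (-1*417)*(8 + √2*√(-4)) = -417*(8 + √2*(2*I)) = -417*(8 + 2*I*√2) = -3336 - 834*I*√2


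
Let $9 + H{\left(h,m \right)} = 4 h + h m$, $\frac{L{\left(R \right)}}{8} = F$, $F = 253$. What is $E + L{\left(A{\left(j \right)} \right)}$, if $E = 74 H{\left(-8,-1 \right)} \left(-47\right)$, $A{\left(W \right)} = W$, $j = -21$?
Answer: $116798$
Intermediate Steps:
$L{\left(R \right)} = 2024$ ($L{\left(R \right)} = 8 \cdot 253 = 2024$)
$H{\left(h,m \right)} = -9 + 4 h + h m$ ($H{\left(h,m \right)} = -9 + \left(4 h + h m\right) = -9 + 4 h + h m$)
$E = 114774$ ($E = 74 \left(-9 + 4 \left(-8\right) - -8\right) \left(-47\right) = 74 \left(-9 - 32 + 8\right) \left(-47\right) = 74 \left(-33\right) \left(-47\right) = \left(-2442\right) \left(-47\right) = 114774$)
$E + L{\left(A{\left(j \right)} \right)} = 114774 + 2024 = 116798$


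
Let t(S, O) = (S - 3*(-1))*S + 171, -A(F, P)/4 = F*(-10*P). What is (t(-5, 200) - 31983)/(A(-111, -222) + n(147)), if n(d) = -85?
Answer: -31802/985595 ≈ -0.032267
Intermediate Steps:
A(F, P) = 40*F*P (A(F, P) = -4*F*(-10*P) = -(-40)*F*P = 40*F*P)
t(S, O) = 171 + S*(3 + S) (t(S, O) = (S + 3)*S + 171 = (3 + S)*S + 171 = S*(3 + S) + 171 = 171 + S*(3 + S))
(t(-5, 200) - 31983)/(A(-111, -222) + n(147)) = ((171 + (-5)**2 + 3*(-5)) - 31983)/(40*(-111)*(-222) - 85) = ((171 + 25 - 15) - 31983)/(985680 - 85) = (181 - 31983)/985595 = -31802*1/985595 = -31802/985595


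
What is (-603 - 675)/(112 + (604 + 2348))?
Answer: -639/1532 ≈ -0.41710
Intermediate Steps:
(-603 - 675)/(112 + (604 + 2348)) = -1278/(112 + 2952) = -1278/3064 = -1278*1/3064 = -639/1532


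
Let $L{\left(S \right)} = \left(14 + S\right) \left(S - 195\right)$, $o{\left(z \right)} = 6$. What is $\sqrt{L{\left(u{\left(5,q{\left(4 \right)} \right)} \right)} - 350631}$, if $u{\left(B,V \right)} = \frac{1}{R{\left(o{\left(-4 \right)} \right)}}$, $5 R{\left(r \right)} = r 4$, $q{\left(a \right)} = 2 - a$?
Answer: $\frac{i \sqrt{203557631}}{24} \approx 594.47 i$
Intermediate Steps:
$R{\left(r \right)} = \frac{4 r}{5}$ ($R{\left(r \right)} = \frac{r 4}{5} = \frac{4 r}{5}$)
$u{\left(B,V \right)} = \frac{5}{24}$ ($u{\left(B,V \right)} = \frac{1}{\frac{4}{5} \cdot 6} = \frac{1}{\frac{24}{5}} = \frac{5}{24}$)
$L{\left(S \right)} = \left(-195 + S\right) \left(14 + S\right)$ ($L{\left(S \right)} = \left(14 + S\right) \left(-195 + S\right) = \left(-195 + S\right) \left(14 + S\right)$)
$\sqrt{L{\left(u{\left(5,q{\left(4 \right)} \right)} \right)} - 350631} = \sqrt{\left(-2730 + \left(\frac{5}{24}\right)^{2} - \frac{905}{24}\right) - 350631} = \sqrt{\left(-2730 + \frac{25}{576} - \frac{905}{24}\right) - 350631} = \sqrt{- \frac{1594175}{576} - 350631} = \sqrt{- \frac{203557631}{576}} = \frac{i \sqrt{203557631}}{24}$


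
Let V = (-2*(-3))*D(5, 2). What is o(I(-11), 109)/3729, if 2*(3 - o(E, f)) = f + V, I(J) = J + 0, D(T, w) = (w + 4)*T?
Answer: -283/7458 ≈ -0.037946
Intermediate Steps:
D(T, w) = T*(4 + w) (D(T, w) = (4 + w)*T = T*(4 + w))
V = 180 (V = (-2*(-3))*(5*(4 + 2)) = 6*(5*6) = 6*30 = 180)
I(J) = J
o(E, f) = -87 - f/2 (o(E, f) = 3 - (f + 180)/2 = 3 - (180 + f)/2 = 3 + (-90 - f/2) = -87 - f/2)
o(I(-11), 109)/3729 = (-87 - ½*109)/3729 = (-87 - 109/2)*(1/3729) = -283/2*1/3729 = -283/7458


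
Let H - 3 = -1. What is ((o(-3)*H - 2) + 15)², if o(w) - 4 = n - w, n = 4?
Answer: 1225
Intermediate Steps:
H = 2 (H = 3 - 1 = 2)
o(w) = 8 - w (o(w) = 4 + (4 - w) = 8 - w)
((o(-3)*H - 2) + 15)² = (((8 - 1*(-3))*2 - 2) + 15)² = (((8 + 3)*2 - 2) + 15)² = ((11*2 - 2) + 15)² = ((22 - 2) + 15)² = (20 + 15)² = 35² = 1225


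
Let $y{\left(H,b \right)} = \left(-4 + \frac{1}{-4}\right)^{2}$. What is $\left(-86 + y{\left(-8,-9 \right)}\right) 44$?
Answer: $- \frac{11957}{4} \approx -2989.3$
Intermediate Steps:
$y{\left(H,b \right)} = \frac{289}{16}$ ($y{\left(H,b \right)} = \left(-4 - \frac{1}{4}\right)^{2} = \left(- \frac{17}{4}\right)^{2} = \frac{289}{16}$)
$\left(-86 + y{\left(-8,-9 \right)}\right) 44 = \left(-86 + \frac{289}{16}\right) 44 = \left(- \frac{1087}{16}\right) 44 = - \frac{11957}{4}$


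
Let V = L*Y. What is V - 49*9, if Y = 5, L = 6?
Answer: -411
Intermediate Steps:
V = 30 (V = 6*5 = 30)
V - 49*9 = 30 - 49*9 = 30 - 441 = -411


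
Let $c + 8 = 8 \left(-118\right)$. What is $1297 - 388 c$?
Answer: $370673$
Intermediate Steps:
$c = -952$ ($c = -8 + 8 \left(-118\right) = -8 - 944 = -952$)
$1297 - 388 c = 1297 - -369376 = 1297 + 369376 = 370673$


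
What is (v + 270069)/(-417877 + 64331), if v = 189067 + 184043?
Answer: -643179/353546 ≈ -1.8192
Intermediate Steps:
v = 373110
(v + 270069)/(-417877 + 64331) = (373110 + 270069)/(-417877 + 64331) = 643179/(-353546) = 643179*(-1/353546) = -643179/353546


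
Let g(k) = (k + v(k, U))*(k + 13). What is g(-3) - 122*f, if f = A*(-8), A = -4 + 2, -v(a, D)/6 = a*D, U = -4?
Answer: -2702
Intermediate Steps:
v(a, D) = -6*D*a (v(a, D) = -6*a*D = -6*D*a)
g(k) = 25*k*(13 + k) (g(k) = (k - 6*(-4)*k)*(k + 13) = (k + 24*k)*(13 + k) = (25*k)*(13 + k) = 25*k*(13 + k))
A = -2
f = 16 (f = -2*(-8) = 16)
g(-3) - 122*f = 25*(-3)*(13 - 3) - 122*16 = 25*(-3)*10 - 1952 = -750 - 1952 = -2702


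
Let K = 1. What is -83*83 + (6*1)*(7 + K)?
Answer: -6841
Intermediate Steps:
-83*83 + (6*1)*(7 + K) = -83*83 + (6*1)*(7 + 1) = -6889 + 6*8 = -6889 + 48 = -6841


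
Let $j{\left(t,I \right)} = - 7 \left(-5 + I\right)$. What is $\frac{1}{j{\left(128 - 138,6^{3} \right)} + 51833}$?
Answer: $\frac{1}{50356} \approx 1.9859 \cdot 10^{-5}$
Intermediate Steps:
$j{\left(t,I \right)} = 35 - 7 I$
$\frac{1}{j{\left(128 - 138,6^{3} \right)} + 51833} = \frac{1}{\left(35 - 7 \cdot 6^{3}\right) + 51833} = \frac{1}{\left(35 - 1512\right) + 51833} = \frac{1}{-1477 + 51833} = \frac{1}{50356}$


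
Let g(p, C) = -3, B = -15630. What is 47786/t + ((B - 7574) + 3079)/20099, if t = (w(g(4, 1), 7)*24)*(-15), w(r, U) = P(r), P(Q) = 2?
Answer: -487470407/7235640 ≈ -67.371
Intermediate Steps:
w(r, U) = 2
t = -720 (t = (2*24)*(-15) = 48*(-15) = -720)
47786/t + ((B - 7574) + 3079)/20099 = 47786/(-720) + ((-15630 - 7574) + 3079)/20099 = 47786*(-1/720) + (-23204 + 3079)*(1/20099) = -23893/360 - 20125*1/20099 = -23893/360 - 20125/20099 = -487470407/7235640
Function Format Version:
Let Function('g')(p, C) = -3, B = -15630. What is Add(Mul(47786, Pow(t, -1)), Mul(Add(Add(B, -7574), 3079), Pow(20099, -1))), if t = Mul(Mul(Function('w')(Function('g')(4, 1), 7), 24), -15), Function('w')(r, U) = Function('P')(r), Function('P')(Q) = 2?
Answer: Rational(-487470407, 7235640) ≈ -67.371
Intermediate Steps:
Function('w')(r, U) = 2
t = -720 (t = Mul(Mul(2, 24), -15) = Mul(48, -15) = -720)
Add(Mul(47786, Pow(t, -1)), Mul(Add(Add(B, -7574), 3079), Pow(20099, -1))) = Add(Mul(47786, Pow(-720, -1)), Mul(Add(Add(-15630, -7574), 3079), Pow(20099, -1))) = Add(Mul(47786, Rational(-1, 720)), Mul(Add(-23204, 3079), Rational(1, 20099))) = Add(Rational(-23893, 360), Mul(-20125, Rational(1, 20099))) = Add(Rational(-23893, 360), Rational(-20125, 20099)) = Rational(-487470407, 7235640)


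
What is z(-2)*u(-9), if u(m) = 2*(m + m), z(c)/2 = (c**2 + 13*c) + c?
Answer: 1728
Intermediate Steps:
z(c) = 2*c**2 + 28*c (z(c) = 2*((c**2 + 13*c) + c) = 2*(c**2 + 14*c) = 2*c**2 + 28*c)
u(m) = 4*m (u(m) = 2*(2*m) = 4*m)
z(-2)*u(-9) = (2*(-2)*(14 - 2))*(4*(-9)) = (2*(-2)*12)*(-36) = -48*(-36) = 1728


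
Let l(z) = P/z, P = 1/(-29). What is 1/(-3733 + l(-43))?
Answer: -1247/4655050 ≈ -0.00026788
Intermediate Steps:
P = -1/29 ≈ -0.034483
l(z) = -1/(29*z)
1/(-3733 + l(-43)) = 1/(-3733 - 1/29/(-43)) = 1/(-3733 - 1/29*(-1/43)) = 1/(-3733 + 1/1247) = 1/(-4655050/1247) = -1247/4655050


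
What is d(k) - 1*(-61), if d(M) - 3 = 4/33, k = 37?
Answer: 2116/33 ≈ 64.121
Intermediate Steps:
d(M) = 103/33 (d(M) = 3 + 4/33 = 103/33)
d(k) - 1*(-61) = 103/33 - 1*(-61) = 103/33 + 61 = 2116/33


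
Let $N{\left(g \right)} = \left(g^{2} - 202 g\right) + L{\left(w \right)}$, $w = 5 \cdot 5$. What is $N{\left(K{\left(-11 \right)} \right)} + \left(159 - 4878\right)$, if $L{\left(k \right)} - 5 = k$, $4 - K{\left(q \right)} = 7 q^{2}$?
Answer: $876246$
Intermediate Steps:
$K{\left(q \right)} = 4 - 7 q^{2}$
$w = 25$
$L{\left(k \right)} = 5 + k$
$N{\left(g \right)} = 30 + g^{2} - 202 g$ ($N{\left(g \right)} = \left(g^{2} - 202 g\right) + \left(5 + 25\right) = \left(g^{2} - 202 g\right) + 30 = 30 + g^{2} - 202 g$)
$N{\left(K{\left(-11 \right)} \right)} + \left(159 - 4878\right) = \left(30 + \left(4 - 7 \left(-11\right)^{2}\right)^{2} - 202 \left(4 - 7 \left(-11\right)^{2}\right)\right) + \left(159 - 4878\right) = \left(30 + \left(4 - 847\right)^{2} - 202 \left(4 - 847\right)\right) - 4719 = \left(30 + \left(-843\right)^{2} - -170286\right) - 4719 = \left(30 + 710649 + 170286\right) - 4719 = 880965 - 4719 = 876246$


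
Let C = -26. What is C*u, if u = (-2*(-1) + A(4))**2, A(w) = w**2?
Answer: -8424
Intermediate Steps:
u = 324 (u = (-2*(-1) + 4**2)**2 = (2 + 16)**2 = 18**2 = 324)
C*u = -26*324 = -8424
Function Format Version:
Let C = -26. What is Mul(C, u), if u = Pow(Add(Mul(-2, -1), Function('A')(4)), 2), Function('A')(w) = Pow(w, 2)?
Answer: -8424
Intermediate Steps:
u = 324 (u = Pow(Add(Mul(-2, -1), Pow(4, 2)), 2) = Pow(Add(2, 16), 2) = Pow(18, 2) = 324)
Mul(C, u) = Mul(-26, 324) = -8424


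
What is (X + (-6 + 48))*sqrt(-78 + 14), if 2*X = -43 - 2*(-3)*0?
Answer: 164*I ≈ 164.0*I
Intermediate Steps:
X = -43/2 (X = (-43 - 2*(-3)*0)/2 = (-43 + 6*0)/2 = (-43 + 0)/2 = (1/2)*(-43) = -43/2 ≈ -21.500)
(X + (-6 + 48))*sqrt(-78 + 14) = (-43/2 + (-6 + 48))*sqrt(-78 + 14) = (-43/2 + 42)*sqrt(-64) = 41*(8*I)/2 = 164*I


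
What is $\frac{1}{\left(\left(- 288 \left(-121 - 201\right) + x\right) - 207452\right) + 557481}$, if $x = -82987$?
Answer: $\frac{1}{359778} \approx 2.7795 \cdot 10^{-6}$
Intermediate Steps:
$\frac{1}{\left(\left(- 288 \left(-121 - 201\right) + x\right) - 207452\right) + 557481} = \frac{1}{\left(\left(- 288 \left(-121 - 201\right) - 82987\right) - 207452\right) + 557481} = \frac{1}{\left(\left(\left(-288\right) \left(-322\right) - 82987\right) - 207452\right) + 557481} = \frac{1}{\left(\left(92736 - 82987\right) - 207452\right) + 557481} = \frac{1}{\left(9749 - 207452\right) + 557481} = \frac{1}{-197703 + 557481} = \frac{1}{359778}$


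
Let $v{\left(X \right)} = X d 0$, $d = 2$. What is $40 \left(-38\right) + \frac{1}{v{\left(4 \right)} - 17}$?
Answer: $- \frac{25841}{17} \approx -1520.1$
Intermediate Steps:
$v{\left(X \right)} = 0$ ($v{\left(X \right)} = X 2 \cdot 0 = 2 X 0 = 0$)
$40 \left(-38\right) + \frac{1}{v{\left(4 \right)} - 17} = 40 \left(-38\right) + \frac{1}{0 - 17} = -1520 + \frac{1}{-17} = -1520 - \frac{1}{17} = - \frac{25841}{17}$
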